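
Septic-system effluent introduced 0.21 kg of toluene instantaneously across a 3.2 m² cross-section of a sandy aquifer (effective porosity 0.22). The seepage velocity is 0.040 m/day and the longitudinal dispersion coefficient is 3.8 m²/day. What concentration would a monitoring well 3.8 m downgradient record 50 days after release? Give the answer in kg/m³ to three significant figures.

0.00608 kg/m³

For an instantaneous plane source, C(x,t) = M/(n_e·A·√(4πDt)) · exp(−(x−vt)²/(4Dt)), with n_e·A the pore (flow) area.
Plume center vt = 0.040 × 50 = 2 m, so the well at 3.8 m is 1.8 m downgradient of the peak.
√(4πDt) = 48.86 m, giving peak height M/(n_e·A·√(4πDt)) = 0.21/(0.22 × 3.2 × 48.86) = 0.006105 kg/m³.
(x−vt)²/(4Dt) = (1.8)²/(4 × 3.8 × 50) = 0.004263; exp(−0.004263) = 0.9957.
C = 0.006105 × 0.9957 = 0.00608 kg/m³.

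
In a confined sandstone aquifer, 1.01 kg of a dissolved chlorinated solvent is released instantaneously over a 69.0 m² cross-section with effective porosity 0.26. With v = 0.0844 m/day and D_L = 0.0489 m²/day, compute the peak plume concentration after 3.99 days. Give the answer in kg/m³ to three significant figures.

0.0360 kg/m³

The peak of an instantaneous 1D plume sits at x = vt; there the Gaussian factor is 1 and C_max = M/(n_e·A·√(4πDt)), where n_e·A is the pore area the mass is dissolved in.
√(4πDt) = √(4π × 0.0489 × 3.99) = 1.566 m, so C_max = 1.01/(0.26 × 69.0 × 1.566) = 0.0360 kg/m³.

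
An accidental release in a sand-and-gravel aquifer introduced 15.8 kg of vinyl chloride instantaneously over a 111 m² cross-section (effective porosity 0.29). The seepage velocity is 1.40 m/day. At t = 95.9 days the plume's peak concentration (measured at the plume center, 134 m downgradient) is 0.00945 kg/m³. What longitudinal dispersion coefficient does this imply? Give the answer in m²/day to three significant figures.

At the plume center C_max = M/(n_e·A·√(4πDt)), so D = M²/(4πt·(n_e·A·C_max)²).
n_e·A·C_max = 0.29 × 111 × 0.00945 = 0.3042 kg/m.
D = 15.8²/(4π × 95.9 × 0.3042²) = 2.24 m²/day.

2.24 m²/day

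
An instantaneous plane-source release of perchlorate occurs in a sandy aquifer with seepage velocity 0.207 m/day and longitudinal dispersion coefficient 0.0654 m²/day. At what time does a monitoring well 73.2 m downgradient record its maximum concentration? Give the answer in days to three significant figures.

352 days

For the 1D instantaneous-source solution, setting ∂C/∂t = 0 at fixed x gives v²t² + 2Dt − x² = 0, so t = (√(D² + v²x²) − D)/v².
√(D² + v²x²) = √(0.0654² + 0.207² × 73.2²) = 15.15; v² = 0.042849.
t = (15.15 − 0.0654)/0.042849 = 352 days (vs. the pure-advection estimate x/v = 354 d).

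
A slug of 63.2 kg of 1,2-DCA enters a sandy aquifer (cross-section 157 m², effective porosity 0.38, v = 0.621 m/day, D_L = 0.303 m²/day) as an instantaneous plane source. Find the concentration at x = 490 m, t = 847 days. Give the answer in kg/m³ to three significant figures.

For an instantaneous plane source, C(x,t) = M/(n_e·A·√(4πDt)) · exp(−(x−vt)²/(4Dt)), with n_e·A the pore (flow) area.
Plume center vt = 0.621 × 847 = 525.987 m, so the well at 490 m is 35.987 m upgradient of the peak.
√(4πDt) = 56.79 m, giving peak height M/(n_e·A·√(4πDt)) = 63.2/(0.38 × 157 × 56.79) = 0.01865 kg/m³.
(x−vt)²/(4Dt) = (-35.987)²/(4 × 0.303 × 847) = 1.262; exp(−1.262) = 0.2831.
C = 0.01865 × 0.2831 = 0.00528 kg/m³.

0.00528 kg/m³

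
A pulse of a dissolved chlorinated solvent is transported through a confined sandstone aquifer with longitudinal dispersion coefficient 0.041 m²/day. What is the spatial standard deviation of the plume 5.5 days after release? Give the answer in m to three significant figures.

Dispersive spreading gives a Gaussian with σ² = 2Dt; advection only shifts the center.
σ = √(2 × 0.041 × 5.5) = 0.672 m.

0.672 m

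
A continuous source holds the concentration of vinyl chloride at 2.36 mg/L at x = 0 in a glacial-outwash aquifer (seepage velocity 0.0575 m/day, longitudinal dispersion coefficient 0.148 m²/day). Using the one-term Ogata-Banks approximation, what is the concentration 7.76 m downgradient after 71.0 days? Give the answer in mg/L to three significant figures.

0.498 mg/L

For a continuous step input, C/C₀ ≈ ½·erfc((x−vt)/(2√(Dt))).
vt = 0.0575 × 71.0 = 4.0825 m and 2√(Dt) = 2√(0.148 × 71.0) = 6.483 m.
Argument (x−vt)/(2√(Dt)) = (7.76 − 4.0825)/6.483 = 0.5673; ½·erfc(0.5673) = 0.2112.
C = 2.36 × 0.2112 = 0.498 mg/L.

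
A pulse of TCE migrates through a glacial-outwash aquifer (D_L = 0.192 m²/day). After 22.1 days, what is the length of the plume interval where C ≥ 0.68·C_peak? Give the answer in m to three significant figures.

The plume is Gaussian with σ = √(2Dt) = √(2 × 0.192 × 22.1) = 2.913 m.
C/C_peak = exp(−Δx²/(2σ²)) = 0.68 ⇒ Δx = σ·√(−2 ln 0.68) = 2.913 × 0.8783 = 2.558 m.
Width = 2Δx = 5.12 m.

5.12 m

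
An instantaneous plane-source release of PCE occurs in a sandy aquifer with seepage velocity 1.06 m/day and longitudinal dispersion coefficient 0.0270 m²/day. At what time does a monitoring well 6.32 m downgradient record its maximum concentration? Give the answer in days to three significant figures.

5.94 days

For the 1D instantaneous-source solution, setting ∂C/∂t = 0 at fixed x gives v²t² + 2Dt − x² = 0, so t = (√(D² + v²x²) − D)/v².
√(D² + v²x²) = √(0.0270² + 1.06² × 6.32²) = 6.699; v² = 1.1236.
t = (6.699 − 0.0270)/1.1236 = 5.94 days (vs. the pure-advection estimate x/v = 5.96 d).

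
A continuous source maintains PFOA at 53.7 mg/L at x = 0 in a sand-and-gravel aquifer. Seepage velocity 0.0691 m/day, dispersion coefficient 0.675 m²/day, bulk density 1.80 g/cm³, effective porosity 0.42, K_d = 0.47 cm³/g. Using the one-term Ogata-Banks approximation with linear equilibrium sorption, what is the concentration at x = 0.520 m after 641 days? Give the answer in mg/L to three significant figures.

Retardation factor R = 1 + ρ_b·K_d/n = 1 + 1.80 × 0.47/0.42 = 3.014.
Sorption retards both mechanisms: v_R = v/R = 0.02293 m/day, D_R = D/R = 0.2240 m²/day.
v_R·t = 0.02293 × 641 = 14.69813 m; 2√(D_R t) = 23.97 m; argument = (0.520 − 14.69813)/23.97 = -0.5915.
C = C₀ × ½·erfc(-0.5915) = 53.7 × 0.7986 = 42.9 mg/L.

42.9 mg/L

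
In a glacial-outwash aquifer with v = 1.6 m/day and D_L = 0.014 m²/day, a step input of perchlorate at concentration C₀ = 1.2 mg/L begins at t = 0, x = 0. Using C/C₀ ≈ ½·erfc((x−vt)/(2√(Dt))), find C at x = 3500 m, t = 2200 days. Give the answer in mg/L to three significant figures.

For a continuous step input, C/C₀ ≈ ½·erfc((x−vt)/(2√(Dt))).
vt = 1.6 × 2200 = 3520 m and 2√(Dt) = 2√(0.014 × 2200) = 11.10 m.
Argument (x−vt)/(2√(Dt)) = (3500 − 3520)/11.10 = -1.802; ½·erfc(-1.802) = 0.9946.
C = 1.2 × 0.9946 = 1.19 mg/L.

1.19 mg/L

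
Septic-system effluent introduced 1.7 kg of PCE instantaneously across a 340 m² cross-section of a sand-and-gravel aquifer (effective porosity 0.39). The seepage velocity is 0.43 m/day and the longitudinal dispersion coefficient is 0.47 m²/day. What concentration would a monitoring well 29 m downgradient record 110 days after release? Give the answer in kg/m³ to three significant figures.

9.96e-05 kg/m³

For an instantaneous plane source, C(x,t) = M/(n_e·A·√(4πDt)) · exp(−(x−vt)²/(4Dt)), with n_e·A the pore (flow) area.
Plume center vt = 0.43 × 110 = 47.3 m, so the well at 29 m is 18.3 m upgradient of the peak.
√(4πDt) = 25.49 m, giving peak height M/(n_e·A·√(4πDt)) = 1.7/(0.39 × 340 × 25.49) = 0.0005030 kg/m³.
(x−vt)²/(4Dt) = (-18.3)²/(4 × 0.47 × 110) = 1.619; exp(−1.619) = 0.1981.
C = 0.0005030 × 0.1981 = 9.96e-05 kg/m³.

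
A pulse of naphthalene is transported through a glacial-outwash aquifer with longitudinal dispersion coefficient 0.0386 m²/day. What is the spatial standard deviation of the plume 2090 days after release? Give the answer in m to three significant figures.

12.7 m

Dispersive spreading gives a Gaussian with σ² = 2Dt; advection only shifts the center.
σ = √(2 × 0.0386 × 2090) = 12.7 m.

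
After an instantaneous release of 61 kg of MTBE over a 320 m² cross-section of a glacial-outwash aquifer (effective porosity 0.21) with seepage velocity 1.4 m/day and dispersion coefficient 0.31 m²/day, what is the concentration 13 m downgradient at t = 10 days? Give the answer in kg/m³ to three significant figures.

0.134 kg/m³

For an instantaneous plane source, C(x,t) = M/(n_e·A·√(4πDt)) · exp(−(x−vt)²/(4Dt)), with n_e·A the pore (flow) area.
Plume center vt = 1.4 × 10 = 14 m, so the well at 13 m is 1 m upgradient of the peak.
√(4πDt) = 6.241 m, giving peak height M/(n_e·A·√(4πDt)) = 61/(0.21 × 320 × 6.241) = 0.1454 kg/m³.
(x−vt)²/(4Dt) = (-1)²/(4 × 0.31 × 10) = 0.08065; exp(−0.08065) = 0.9225.
C = 0.1454 × 0.9225 = 0.134 kg/m³.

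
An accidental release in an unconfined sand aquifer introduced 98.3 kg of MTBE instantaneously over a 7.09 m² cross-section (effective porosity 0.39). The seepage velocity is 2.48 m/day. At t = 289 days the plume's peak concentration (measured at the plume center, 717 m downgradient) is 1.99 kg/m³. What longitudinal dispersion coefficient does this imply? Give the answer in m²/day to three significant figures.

At the plume center C_max = M/(n_e·A·√(4πDt)), so D = M²/(4πt·(n_e·A·C_max)²).
n_e·A·C_max = 0.39 × 7.09 × 1.99 = 5.503 kg/m.
D = 98.3²/(4π × 289 × 5.503²) = 0.0879 m²/day.

0.0879 m²/day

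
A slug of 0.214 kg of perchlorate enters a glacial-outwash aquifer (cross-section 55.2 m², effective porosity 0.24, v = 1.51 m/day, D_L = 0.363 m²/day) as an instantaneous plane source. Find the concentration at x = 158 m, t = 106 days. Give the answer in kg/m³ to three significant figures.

0.000715 kg/m³

For an instantaneous plane source, C(x,t) = M/(n_e·A·√(4πDt)) · exp(−(x−vt)²/(4Dt)), with n_e·A the pore (flow) area.
Plume center vt = 1.51 × 106 = 160.06 m, so the well at 158 m is 2.06 m upgradient of the peak.
√(4πDt) = 21.99 m, giving peak height M/(n_e·A·√(4πDt)) = 0.214/(0.24 × 55.2 × 21.99) = 0.0007346 kg/m³.
(x−vt)²/(4Dt) = (-2.06)²/(4 × 0.363 × 106) = 0.02757; exp(−0.02757) = 0.9728.
C = 0.0007346 × 0.9728 = 0.000715 kg/m³.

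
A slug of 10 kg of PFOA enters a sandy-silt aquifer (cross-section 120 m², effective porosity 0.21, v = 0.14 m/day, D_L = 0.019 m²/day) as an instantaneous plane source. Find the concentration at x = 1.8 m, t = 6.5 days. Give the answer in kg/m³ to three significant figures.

0.0641 kg/m³

For an instantaneous plane source, C(x,t) = M/(n_e·A·√(4πDt)) · exp(−(x−vt)²/(4Dt)), with n_e·A the pore (flow) area.
Plume center vt = 0.14 × 6.5 = 0.91 m, so the well at 1.8 m is 0.89 m downgradient of the peak.
√(4πDt) = 1.246 m, giving peak height M/(n_e·A·√(4πDt)) = 10/(0.21 × 120 × 1.246) = 0.3185 kg/m³.
(x−vt)²/(4Dt) = (0.89)²/(4 × 0.019 × 6.5) = 1.603; exp(−1.603) = 0.2013.
C = 0.3185 × 0.2013 = 0.0641 kg/m³.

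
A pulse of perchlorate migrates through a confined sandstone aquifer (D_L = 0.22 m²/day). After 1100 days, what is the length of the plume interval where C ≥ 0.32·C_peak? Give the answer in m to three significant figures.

The plume is Gaussian with σ = √(2Dt) = √(2 × 0.22 × 1100) = 22.00 m.
C/C_peak = exp(−Δx²/(2σ²)) = 0.32 ⇒ Δx = σ·√(−2 ln 0.32) = 22.00 × 1.510 = 33.22 m.
Width = 2Δx = 66.4 m.

66.4 m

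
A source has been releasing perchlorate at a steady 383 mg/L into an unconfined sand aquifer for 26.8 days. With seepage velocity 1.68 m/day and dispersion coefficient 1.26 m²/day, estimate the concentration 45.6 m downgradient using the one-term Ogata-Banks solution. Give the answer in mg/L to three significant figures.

For a continuous step input, C/C₀ ≈ ½·erfc((x−vt)/(2√(Dt))).
vt = 1.68 × 26.8 = 45.024 m and 2√(Dt) = 2√(1.26 × 26.8) = 11.62 m.
Argument (x−vt)/(2√(Dt)) = (45.6 − 45.024)/11.62 = 0.04957; ½·erfc(0.04957) = 0.4721.
C = 383 × 0.4721 = 181 mg/L.

181 mg/L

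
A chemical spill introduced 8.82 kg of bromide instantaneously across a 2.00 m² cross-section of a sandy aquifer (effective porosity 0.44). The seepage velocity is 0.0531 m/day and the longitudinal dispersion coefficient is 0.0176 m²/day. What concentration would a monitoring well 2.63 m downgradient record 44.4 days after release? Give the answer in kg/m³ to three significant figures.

For an instantaneous plane source, C(x,t) = M/(n_e·A·√(4πDt)) · exp(−(x−vt)²/(4Dt)), with n_e·A the pore (flow) area.
Plume center vt = 0.0531 × 44.4 = 2.35764 m, so the well at 2.63 m is 0.27236 m downgradient of the peak.
√(4πDt) = 3.134 m, giving peak height M/(n_e·A·√(4πDt)) = 8.82/(0.44 × 2.00 × 3.134) = 3.198 kg/m³.
(x−vt)²/(4Dt) = (0.27236)²/(4 × 0.0176 × 44.4) = 0.02373; exp(−0.02373) = 0.9765.
C = 3.198 × 0.9765 = 3.12 kg/m³.

3.12 kg/m³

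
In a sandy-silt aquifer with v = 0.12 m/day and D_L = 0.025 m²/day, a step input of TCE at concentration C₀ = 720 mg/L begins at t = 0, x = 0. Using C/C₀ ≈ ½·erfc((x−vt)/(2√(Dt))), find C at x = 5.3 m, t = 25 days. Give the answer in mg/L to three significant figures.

For a continuous step input, C/C₀ ≈ ½·erfc((x−vt)/(2√(Dt))).
vt = 0.12 × 25 = 3 m and 2√(Dt) = 2√(0.025 × 25) = 1.581 m.
Argument (x−vt)/(2√(Dt)) = (5.3 − 3)/1.581 = 1.455; ½·erfc(1.455) = 0.01981.
C = 720 × 0.01981 = 14.3 mg/L.

14.3 mg/L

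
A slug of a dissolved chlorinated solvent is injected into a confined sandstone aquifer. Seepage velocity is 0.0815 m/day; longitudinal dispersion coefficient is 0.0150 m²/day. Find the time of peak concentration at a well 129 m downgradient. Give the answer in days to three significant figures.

For the 1D instantaneous-source solution, setting ∂C/∂t = 0 at fixed x gives v²t² + 2Dt − x² = 0, so t = (√(D² + v²x²) − D)/v².
√(D² + v²x²) = √(0.0150² + 0.0815² × 129²) = 10.51; v² = 0.00664225.
t = (10.51 − 0.0150)/0.00664225 = 1580 days (vs. the pure-advection estimate x/v = 1580 d).

1580 days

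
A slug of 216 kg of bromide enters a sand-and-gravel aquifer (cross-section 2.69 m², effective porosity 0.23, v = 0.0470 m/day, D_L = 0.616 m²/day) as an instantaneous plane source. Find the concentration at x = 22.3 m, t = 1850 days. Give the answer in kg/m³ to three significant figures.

For an instantaneous plane source, C(x,t) = M/(n_e·A·√(4πDt)) · exp(−(x−vt)²/(4Dt)), with n_e·A the pore (flow) area.
Plume center vt = 0.0470 × 1850 = 86.95 m, so the well at 22.3 m is 64.65 m upgradient of the peak.
√(4πDt) = 119.7 m, giving peak height M/(n_e·A·√(4πDt)) = 216/(0.23 × 2.69 × 119.7) = 2.917 kg/m³.
(x−vt)²/(4Dt) = (-64.65)²/(4 × 0.616 × 1850) = 0.9169; exp(−0.9169) = 0.3998.
C = 2.917 × 0.3998 = 1.17 kg/m³.

1.17 kg/m³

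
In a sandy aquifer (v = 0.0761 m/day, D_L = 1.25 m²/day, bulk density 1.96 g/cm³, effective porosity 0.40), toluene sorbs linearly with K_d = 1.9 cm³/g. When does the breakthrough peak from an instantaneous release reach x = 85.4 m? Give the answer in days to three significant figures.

9560 days

Retardation factor R = 1 + ρ_b·K_d/n = 1 + 1.96 × 1.9/0.40 = 10.31.
Sorption retards both mechanisms: v_R = v/R = 0.007381 m/day, D_R = D/R = 0.1212 m²/day.
Peak time from v_R²t² + 2D_R t − x² = 0: t = (√(D_R² + v_R²x²) − D_R)/v_R².
√(D_R² + v_R²x²) = √(0.1212² + 0.007381² × 85.4²) = 0.6419; v_R² = 5.448e-05.
t = (0.6419 − 0.1212)/5.448e-05 = 9560 days.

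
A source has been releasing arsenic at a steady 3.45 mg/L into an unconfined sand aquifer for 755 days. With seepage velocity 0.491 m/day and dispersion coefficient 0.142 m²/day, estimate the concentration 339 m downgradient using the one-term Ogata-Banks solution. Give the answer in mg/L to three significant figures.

3.40 mg/L

For a continuous step input, C/C₀ ≈ ½·erfc((x−vt)/(2√(Dt))).
vt = 0.491 × 755 = 370.705 m and 2√(Dt) = 2√(0.142 × 755) = 20.71 m.
Argument (x−vt)/(2√(Dt)) = (339 − 370.705)/20.71 = -1.531; ½·erfc(-1.531) = 0.9848.
C = 3.45 × 0.9848 = 3.40 mg/L.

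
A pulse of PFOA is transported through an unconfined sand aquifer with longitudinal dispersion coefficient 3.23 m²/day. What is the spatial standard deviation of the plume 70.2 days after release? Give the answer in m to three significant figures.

Dispersive spreading gives a Gaussian with σ² = 2Dt; advection only shifts the center.
σ = √(2 × 3.23 × 70.2) = 21.3 m.

21.3 m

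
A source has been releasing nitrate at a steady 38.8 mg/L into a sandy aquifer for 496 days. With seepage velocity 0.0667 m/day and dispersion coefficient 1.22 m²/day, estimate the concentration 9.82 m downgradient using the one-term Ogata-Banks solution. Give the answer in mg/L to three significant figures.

29.0 mg/L

For a continuous step input, C/C₀ ≈ ½·erfc((x−vt)/(2√(Dt))).
vt = 0.0667 × 496 = 33.0832 m and 2√(Dt) = 2√(1.22 × 496) = 49.20 m.
Argument (x−vt)/(2√(Dt)) = (9.82 − 33.0832)/49.20 = -0.4728; ½·erfc(-0.4728) = 0.7481.
C = 38.8 × 0.7481 = 29.0 mg/L.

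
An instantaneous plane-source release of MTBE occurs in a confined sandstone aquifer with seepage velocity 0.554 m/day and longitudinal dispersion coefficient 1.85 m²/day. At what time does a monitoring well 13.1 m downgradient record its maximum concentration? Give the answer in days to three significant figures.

18.4 days

For the 1D instantaneous-source solution, setting ∂C/∂t = 0 at fixed x gives v²t² + 2Dt − x² = 0, so t = (√(D² + v²x²) − D)/v².
√(D² + v²x²) = √(1.85² + 0.554² × 13.1²) = 7.489; v² = 0.306916.
t = (7.489 − 1.85)/0.306916 = 18.4 days (vs. the pure-advection estimate x/v = 23.6 d).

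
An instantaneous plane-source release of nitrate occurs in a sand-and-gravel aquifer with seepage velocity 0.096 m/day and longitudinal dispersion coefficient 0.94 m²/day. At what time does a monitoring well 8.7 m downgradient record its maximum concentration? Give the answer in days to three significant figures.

For the 1D instantaneous-source solution, setting ∂C/∂t = 0 at fixed x gives v²t² + 2Dt − x² = 0, so t = (√(D² + v²x²) − D)/v².
√(D² + v²x²) = √(0.94² + 0.096² × 8.7²) = 1.257; v² = 0.009216.
t = (1.257 − 0.94)/0.009216 = 34.4 days (vs. the pure-advection estimate x/v = 90.6 d).

34.4 days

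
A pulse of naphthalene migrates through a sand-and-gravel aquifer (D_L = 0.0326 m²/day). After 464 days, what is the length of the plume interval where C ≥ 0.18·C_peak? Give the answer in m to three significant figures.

20.4 m

The plume is Gaussian with σ = √(2Dt) = √(2 × 0.0326 × 464) = 5.500 m.
C/C_peak = exp(−Δx²/(2σ²)) = 0.18 ⇒ Δx = σ·√(−2 ln 0.18) = 5.500 × 1.852 = 10.19 m.
Width = 2Δx = 20.4 m.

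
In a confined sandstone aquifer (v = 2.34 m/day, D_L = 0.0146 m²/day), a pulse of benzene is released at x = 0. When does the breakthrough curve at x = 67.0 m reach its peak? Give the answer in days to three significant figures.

For the 1D instantaneous-source solution, setting ∂C/∂t = 0 at fixed x gives v²t² + 2Dt − x² = 0, so t = (√(D² + v²x²) − D)/v².
√(D² + v²x²) = √(0.0146² + 2.34² × 67.0²) = 156.8; v² = 5.4756.
t = (156.8 − 0.0146)/5.4756 = 28.6 days (vs. the pure-advection estimate x/v = 28.6 d).

28.6 days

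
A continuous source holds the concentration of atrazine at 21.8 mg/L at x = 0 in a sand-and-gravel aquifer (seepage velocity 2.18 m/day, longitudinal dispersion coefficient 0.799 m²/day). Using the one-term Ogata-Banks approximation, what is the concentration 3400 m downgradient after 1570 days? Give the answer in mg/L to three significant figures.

For a continuous step input, C/C₀ ≈ ½·erfc((x−vt)/(2√(Dt))).
vt = 2.18 × 1570 = 3422.6 m and 2√(Dt) = 2√(0.799 × 1570) = 70.84 m.
Argument (x−vt)/(2√(Dt)) = (3400 − 3422.6)/70.84 = -0.3190; ½·erfc(-0.3190) = 0.6741.
C = 21.8 × 0.6741 = 14.7 mg/L.

14.7 mg/L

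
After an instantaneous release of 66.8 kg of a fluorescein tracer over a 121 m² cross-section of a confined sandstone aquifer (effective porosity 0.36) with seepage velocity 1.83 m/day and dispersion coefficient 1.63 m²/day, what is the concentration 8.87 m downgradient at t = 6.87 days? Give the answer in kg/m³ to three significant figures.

For an instantaneous plane source, C(x,t) = M/(n_e·A·√(4πDt)) · exp(−(x−vt)²/(4Dt)), with n_e·A the pore (flow) area.
Plume center vt = 1.83 × 6.87 = 12.5721 m, so the well at 8.87 m is 3.7021 m upgradient of the peak.
√(4πDt) = 11.86 m, giving peak height M/(n_e·A·√(4πDt)) = 66.8/(0.36 × 121 × 11.86) = 0.1293 kg/m³.
(x−vt)²/(4Dt) = (-3.7021)²/(4 × 1.63 × 6.87) = 0.3060; exp(−0.3060) = 0.7364.
C = 0.1293 × 0.7364 = 0.0952 kg/m³.

0.0952 kg/m³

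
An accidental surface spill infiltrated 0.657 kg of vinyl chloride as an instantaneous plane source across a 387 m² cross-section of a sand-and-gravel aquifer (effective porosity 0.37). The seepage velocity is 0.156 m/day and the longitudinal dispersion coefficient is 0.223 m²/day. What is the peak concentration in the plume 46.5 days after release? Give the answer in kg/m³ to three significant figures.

The peak of an instantaneous 1D plume sits at x = vt; there the Gaussian factor is 1 and C_max = M/(n_e·A·√(4πDt)), where n_e·A is the pore area the mass is dissolved in.
√(4πDt) = √(4π × 0.223 × 46.5) = 11.42 m, so C_max = 0.657/(0.37 × 387 × 11.42) = 0.000402 kg/m³.

0.000402 kg/m³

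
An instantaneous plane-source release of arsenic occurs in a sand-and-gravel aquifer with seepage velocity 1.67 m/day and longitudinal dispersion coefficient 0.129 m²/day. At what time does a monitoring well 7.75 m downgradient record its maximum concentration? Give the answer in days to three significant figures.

4.59 days

For the 1D instantaneous-source solution, setting ∂C/∂t = 0 at fixed x gives v²t² + 2Dt − x² = 0, so t = (√(D² + v²x²) − D)/v².
√(D² + v²x²) = √(0.129² + 1.67² × 7.75²) = 12.94; v² = 2.7889.
t = (12.94 − 0.129)/2.7889 = 4.59 days (vs. the pure-advection estimate x/v = 4.64 d).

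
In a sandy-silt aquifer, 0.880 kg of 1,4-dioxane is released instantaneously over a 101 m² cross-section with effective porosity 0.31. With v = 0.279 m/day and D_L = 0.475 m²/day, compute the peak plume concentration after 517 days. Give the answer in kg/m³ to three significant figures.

0.000506 kg/m³

The peak of an instantaneous 1D plume sits at x = vt; there the Gaussian factor is 1 and C_max = M/(n_e·A·√(4πDt)), where n_e·A is the pore area the mass is dissolved in.
√(4πDt) = √(4π × 0.475 × 517) = 55.55 m, so C_max = 0.880/(0.31 × 101 × 55.55) = 0.000506 kg/m³.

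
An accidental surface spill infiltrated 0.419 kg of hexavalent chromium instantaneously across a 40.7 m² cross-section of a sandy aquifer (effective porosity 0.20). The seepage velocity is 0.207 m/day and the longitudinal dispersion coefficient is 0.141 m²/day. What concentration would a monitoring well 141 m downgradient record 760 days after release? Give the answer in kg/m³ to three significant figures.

0.000754 kg/m³

For an instantaneous plane source, C(x,t) = M/(n_e·A·√(4πDt)) · exp(−(x−vt)²/(4Dt)), with n_e·A the pore (flow) area.
Plume center vt = 0.207 × 760 = 157.32 m, so the well at 141 m is 16.32 m upgradient of the peak.
√(4πDt) = 36.70 m, giving peak height M/(n_e·A·√(4πDt)) = 0.419/(0.20 × 40.7 × 36.70) = 0.001403 kg/m³.
(x−vt)²/(4Dt) = (-16.32)²/(4 × 0.141 × 760) = 0.6214; exp(−0.6214) = 0.5372.
C = 0.001403 × 0.5372 = 0.000754 kg/m³.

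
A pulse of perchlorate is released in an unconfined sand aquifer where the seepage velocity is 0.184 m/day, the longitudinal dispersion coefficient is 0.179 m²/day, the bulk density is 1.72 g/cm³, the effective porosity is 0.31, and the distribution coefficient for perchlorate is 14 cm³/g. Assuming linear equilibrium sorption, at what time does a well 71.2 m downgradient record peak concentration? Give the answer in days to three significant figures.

30000 days

Retardation factor R = 1 + ρ_b·K_d/n = 1 + 1.72 × 14/0.31 = 78.68.
Sorption retards both mechanisms: v_R = v/R = 0.002339 m/day, D_R = D/R = 0.002275 m²/day.
Peak time from v_R²t² + 2D_R t − x² = 0: t = (√(D_R² + v_R²x²) − D_R)/v_R².
√(D_R² + v_R²x²) = √(0.002275² + 0.002339² × 71.2²) = 0.1666; v_R² = 5.471e-06.
t = (0.1666 − 0.002275)/5.471e-06 = 30000 days.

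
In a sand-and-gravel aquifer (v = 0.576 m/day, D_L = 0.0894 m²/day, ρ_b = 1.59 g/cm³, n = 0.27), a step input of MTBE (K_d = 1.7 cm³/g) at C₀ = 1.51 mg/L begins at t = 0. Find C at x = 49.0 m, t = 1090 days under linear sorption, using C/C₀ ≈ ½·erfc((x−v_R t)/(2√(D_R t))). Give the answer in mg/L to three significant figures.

1.47 mg/L

Retardation factor R = 1 + ρ_b·K_d/n = 1 + 1.59 × 1.7/0.27 = 11.01.
Sorption retards both mechanisms: v_R = v/R = 0.05232 m/day, D_R = D/R = 0.008120 m²/day.
v_R·t = 0.05232 × 1090 = 57.0288 m; 2√(D_R t) = 5.950 m; argument = (49.0 − 57.0288)/5.950 = -1.349.
C = C₀ × ½·erfc(-1.349) = 1.51 × 0.9718 = 1.47 mg/L.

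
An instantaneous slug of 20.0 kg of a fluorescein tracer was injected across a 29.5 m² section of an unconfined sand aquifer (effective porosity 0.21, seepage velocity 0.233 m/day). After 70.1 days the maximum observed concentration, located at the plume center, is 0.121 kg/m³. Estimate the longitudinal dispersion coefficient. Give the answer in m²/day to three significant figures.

At the plume center C_max = M/(n_e·A·√(4πDt)), so D = M²/(4πt·(n_e·A·C_max)²).
n_e·A·C_max = 0.21 × 29.5 × 0.121 = 0.7496 kg/m.
D = 20.0²/(4π × 70.1 × 0.7496²) = 0.808 m²/day.

0.808 m²/day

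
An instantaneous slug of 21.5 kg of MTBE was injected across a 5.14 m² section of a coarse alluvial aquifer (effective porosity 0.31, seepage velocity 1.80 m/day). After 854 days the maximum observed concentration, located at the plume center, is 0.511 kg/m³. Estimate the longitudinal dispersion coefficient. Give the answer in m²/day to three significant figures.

At the plume center C_max = M/(n_e·A·√(4πDt)), so D = M²/(4πt·(n_e·A·C_max)²).
n_e·A·C_max = 0.31 × 5.14 × 0.511 = 0.8142 kg/m.
D = 21.5²/(4π × 854 × 0.8142²) = 0.0650 m²/day.

0.0650 m²/day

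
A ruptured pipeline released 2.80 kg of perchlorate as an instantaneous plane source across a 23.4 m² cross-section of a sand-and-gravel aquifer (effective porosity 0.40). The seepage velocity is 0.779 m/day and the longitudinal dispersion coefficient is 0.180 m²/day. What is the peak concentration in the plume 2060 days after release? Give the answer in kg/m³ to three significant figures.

The peak of an instantaneous 1D plume sits at x = vt; there the Gaussian factor is 1 and C_max = M/(n_e·A·√(4πDt)), where n_e·A is the pore area the mass is dissolved in.
√(4πDt) = √(4π × 0.180 × 2060) = 68.26 m, so C_max = 2.80/(0.40 × 23.4 × 68.26) = 0.00438 kg/m³.

0.00438 kg/m³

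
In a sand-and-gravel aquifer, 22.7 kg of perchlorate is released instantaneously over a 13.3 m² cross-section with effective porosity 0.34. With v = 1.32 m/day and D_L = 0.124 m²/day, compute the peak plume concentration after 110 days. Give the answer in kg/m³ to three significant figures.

The peak of an instantaneous 1D plume sits at x = vt; there the Gaussian factor is 1 and C_max = M/(n_e·A·√(4πDt)), where n_e·A is the pore area the mass is dissolved in.
√(4πDt) = √(4π × 0.124 × 110) = 13.09 m, so C_max = 22.7/(0.34 × 13.3 × 13.09) = 0.383 kg/m³.

0.383 kg/m³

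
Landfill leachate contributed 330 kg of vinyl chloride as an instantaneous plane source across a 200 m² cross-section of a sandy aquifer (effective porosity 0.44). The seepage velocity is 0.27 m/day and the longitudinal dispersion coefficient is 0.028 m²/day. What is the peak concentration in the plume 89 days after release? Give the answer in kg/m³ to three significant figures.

0.670 kg/m³

The peak of an instantaneous 1D plume sits at x = vt; there the Gaussian factor is 1 and C_max = M/(n_e·A·√(4πDt)), where n_e·A is the pore area the mass is dissolved in.
√(4πDt) = √(4π × 0.028 × 89) = 5.596 m, so C_max = 330/(0.44 × 200 × 5.596) = 0.670 kg/m³.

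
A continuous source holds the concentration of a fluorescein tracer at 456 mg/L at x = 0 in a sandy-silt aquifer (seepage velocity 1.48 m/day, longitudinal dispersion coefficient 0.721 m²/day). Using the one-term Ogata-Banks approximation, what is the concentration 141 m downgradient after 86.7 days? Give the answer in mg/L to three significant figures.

58.5 mg/L

For a continuous step input, C/C₀ ≈ ½·erfc((x−vt)/(2√(Dt))).
vt = 1.48 × 86.7 = 128.316 m and 2√(Dt) = 2√(0.721 × 86.7) = 15.81 m.
Argument (x−vt)/(2√(Dt)) = (141 − 128.316)/15.81 = 0.8023; ½·erfc(0.8023) = 0.1283.
C = 456 × 0.1283 = 58.5 mg/L.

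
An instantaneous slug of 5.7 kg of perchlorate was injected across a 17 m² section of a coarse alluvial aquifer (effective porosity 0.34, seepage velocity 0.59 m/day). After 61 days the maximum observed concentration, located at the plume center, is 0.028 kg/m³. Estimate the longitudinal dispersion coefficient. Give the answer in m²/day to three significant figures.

At the plume center C_max = M/(n_e·A·√(4πDt)), so D = M²/(4πt·(n_e·A·C_max)²).
n_e·A·C_max = 0.34 × 17 × 0.028 = 0.1618 kg/m.
D = 5.7²/(4π × 61 × 0.1618²) = 1.62 m²/day.

1.62 m²/day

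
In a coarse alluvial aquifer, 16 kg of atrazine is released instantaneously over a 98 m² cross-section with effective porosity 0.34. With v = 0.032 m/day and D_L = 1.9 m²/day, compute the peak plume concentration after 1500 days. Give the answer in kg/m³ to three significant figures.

0.00254 kg/m³

The peak of an instantaneous 1D plume sits at x = vt; there the Gaussian factor is 1 and C_max = M/(n_e·A·√(4πDt)), where n_e·A is the pore area the mass is dissolved in.
√(4πDt) = √(4π × 1.9 × 1500) = 189.2 m, so C_max = 16/(0.34 × 98 × 189.2) = 0.00254 kg/m³.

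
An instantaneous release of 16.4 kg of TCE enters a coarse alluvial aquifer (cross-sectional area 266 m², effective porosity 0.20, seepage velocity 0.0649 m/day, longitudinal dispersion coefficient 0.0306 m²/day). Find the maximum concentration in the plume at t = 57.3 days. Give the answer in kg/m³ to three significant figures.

0.0657 kg/m³

The peak of an instantaneous 1D plume sits at x = vt; there the Gaussian factor is 1 and C_max = M/(n_e·A·√(4πDt)), where n_e·A is the pore area the mass is dissolved in.
√(4πDt) = √(4π × 0.0306 × 57.3) = 4.694 m, so C_max = 16.4/(0.20 × 266 × 4.694) = 0.0657 kg/m³.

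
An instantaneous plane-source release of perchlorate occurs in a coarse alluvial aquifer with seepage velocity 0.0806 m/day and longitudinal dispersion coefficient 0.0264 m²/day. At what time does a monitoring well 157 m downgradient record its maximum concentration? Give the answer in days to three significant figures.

For the 1D instantaneous-source solution, setting ∂C/∂t = 0 at fixed x gives v²t² + 2Dt − x² = 0, so t = (√(D² + v²x²) − D)/v².
√(D² + v²x²) = √(0.0264² + 0.0806² × 157²) = 12.65; v² = 0.00649636.
t = (12.65 − 0.0264)/0.00649636 = 1940 days (vs. the pure-advection estimate x/v = 1950 d).

1940 days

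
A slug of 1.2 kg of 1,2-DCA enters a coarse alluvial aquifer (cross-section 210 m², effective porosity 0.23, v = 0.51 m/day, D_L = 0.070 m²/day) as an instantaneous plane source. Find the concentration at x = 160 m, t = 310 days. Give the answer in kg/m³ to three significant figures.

For an instantaneous plane source, C(x,t) = M/(n_e·A·√(4πDt)) · exp(−(x−vt)²/(4Dt)), with n_e·A the pore (flow) area.
Plume center vt = 0.51 × 310 = 158.1 m, so the well at 160 m is 1.9 m downgradient of the peak.
√(4πDt) = 16.51 m, giving peak height M/(n_e·A·√(4πDt)) = 1.2/(0.23 × 210 × 16.51) = 0.001505 kg/m³.
(x−vt)²/(4Dt) = (1.9)²/(4 × 0.070 × 310) = 0.04159; exp(−0.04159) = 0.9593.
C = 0.001505 × 0.9593 = 0.00144 kg/m³.

0.00144 kg/m³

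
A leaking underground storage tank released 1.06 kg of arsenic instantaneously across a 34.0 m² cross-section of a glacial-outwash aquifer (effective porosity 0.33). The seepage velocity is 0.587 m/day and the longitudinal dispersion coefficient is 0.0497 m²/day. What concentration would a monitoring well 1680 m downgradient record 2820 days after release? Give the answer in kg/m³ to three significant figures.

For an instantaneous plane source, C(x,t) = M/(n_e·A·√(4πDt)) · exp(−(x−vt)²/(4Dt)), with n_e·A the pore (flow) area.
Plume center vt = 0.587 × 2820 = 1655.34 m, so the well at 1680 m is 24.66 m downgradient of the peak.
√(4πDt) = 41.97 m, giving peak height M/(n_e·A·√(4πDt)) = 1.06/(0.33 × 34.0 × 41.97) = 0.002251 kg/m³.
(x−vt)²/(4Dt) = (24.66)²/(4 × 0.0497 × 2820) = 1.085; exp(−1.085) = 0.3379.
C = 0.002251 × 0.3379 = 0.000761 kg/m³.

0.000761 kg/m³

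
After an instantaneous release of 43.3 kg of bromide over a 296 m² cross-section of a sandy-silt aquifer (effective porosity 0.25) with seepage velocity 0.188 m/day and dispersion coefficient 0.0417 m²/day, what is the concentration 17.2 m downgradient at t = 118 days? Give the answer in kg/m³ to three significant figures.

0.0211 kg/m³

For an instantaneous plane source, C(x,t) = M/(n_e·A·√(4πDt)) · exp(−(x−vt)²/(4Dt)), with n_e·A the pore (flow) area.
Plume center vt = 0.188 × 118 = 22.184 m, so the well at 17.2 m is 4.984 m upgradient of the peak.
√(4πDt) = 7.863 m, giving peak height M/(n_e·A·√(4πDt)) = 43.3/(0.25 × 296 × 7.863) = 0.07442 kg/m³.
(x−vt)²/(4Dt) = (-4.984)²/(4 × 0.0417 × 118) = 1.262; exp(−1.262) = 0.2831.
C = 0.07442 × 0.2831 = 0.0211 kg/m³.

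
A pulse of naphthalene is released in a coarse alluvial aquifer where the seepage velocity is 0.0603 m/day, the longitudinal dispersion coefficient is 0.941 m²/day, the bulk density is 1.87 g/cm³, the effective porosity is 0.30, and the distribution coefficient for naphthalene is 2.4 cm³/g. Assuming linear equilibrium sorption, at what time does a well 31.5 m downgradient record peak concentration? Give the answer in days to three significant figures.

Retardation factor R = 1 + ρ_b·K_d/n = 1 + 1.87 × 2.4/0.30 = 15.96.
Sorption retards both mechanisms: v_R = v/R = 0.003778 m/day, D_R = D/R = 0.05896 m²/day.
Peak time from v_R²t² + 2D_R t − x² = 0: t = (√(D_R² + v_R²x²) − D_R)/v_R².
√(D_R² + v_R²x²) = √(0.05896² + 0.003778² × 31.5²) = 0.1328; v_R² = 1.427e-05.
t = (0.1328 − 0.05896)/1.427e-05 = 5170 days.

5170 days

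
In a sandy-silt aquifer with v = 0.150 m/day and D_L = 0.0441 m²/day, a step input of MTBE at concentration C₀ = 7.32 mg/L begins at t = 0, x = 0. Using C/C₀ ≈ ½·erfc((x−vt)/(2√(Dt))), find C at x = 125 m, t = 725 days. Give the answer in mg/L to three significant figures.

0.154 mg/L

For a continuous step input, C/C₀ ≈ ½·erfc((x−vt)/(2√(Dt))).
vt = 0.150 × 725 = 108.75 m and 2√(Dt) = 2√(0.0441 × 725) = 11.31 m.
Argument (x−vt)/(2√(Dt)) = (125 − 108.75)/11.31 = 1.437; ½·erfc(1.437) = 0.02107.
C = 7.32 × 0.02107 = 0.154 mg/L.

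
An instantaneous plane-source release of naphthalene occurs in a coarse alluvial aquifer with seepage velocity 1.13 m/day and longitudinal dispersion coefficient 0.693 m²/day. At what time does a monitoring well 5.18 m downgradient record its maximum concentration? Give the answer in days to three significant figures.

For the 1D instantaneous-source solution, setting ∂C/∂t = 0 at fixed x gives v²t² + 2Dt − x² = 0, so t = (√(D² + v²x²) − D)/v².
√(D² + v²x²) = √(0.693² + 1.13² × 5.18²) = 5.894; v² = 1.2769.
t = (5.894 − 0.693)/1.2769 = 4.07 days (vs. the pure-advection estimate x/v = 4.58 d).

4.07 days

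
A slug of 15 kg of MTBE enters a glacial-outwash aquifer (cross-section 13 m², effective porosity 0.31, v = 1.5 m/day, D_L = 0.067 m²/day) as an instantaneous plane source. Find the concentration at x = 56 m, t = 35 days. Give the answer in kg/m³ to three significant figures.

For an instantaneous plane source, C(x,t) = M/(n_e·A·√(4πDt)) · exp(−(x−vt)²/(4Dt)), with n_e·A the pore (flow) area.
Plume center vt = 1.5 × 35 = 52.5 m, so the well at 56 m is 3.5 m downgradient of the peak.
√(4πDt) = 5.428 m, giving peak height M/(n_e·A·√(4πDt)) = 15/(0.31 × 13 × 5.428) = 0.6857 kg/m³.
(x−vt)²/(4Dt) = (3.5)²/(4 × 0.067 × 35) = 1.306; exp(−1.306) = 0.2709.
C = 0.6857 × 0.2709 = 0.186 kg/m³.

0.186 kg/m³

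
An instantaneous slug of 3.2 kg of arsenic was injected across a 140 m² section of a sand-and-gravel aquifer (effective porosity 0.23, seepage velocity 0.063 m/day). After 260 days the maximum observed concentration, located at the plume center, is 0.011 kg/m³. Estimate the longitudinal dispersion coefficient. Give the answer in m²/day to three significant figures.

At the plume center C_max = M/(n_e·A·√(4πDt)), so D = M²/(4πt·(n_e·A·C_max)²).
n_e·A·C_max = 0.23 × 140 × 0.011 = 0.3542 kg/m.
D = 3.2²/(4π × 260 × 0.3542²) = 0.0250 m²/day.

0.0250 m²/day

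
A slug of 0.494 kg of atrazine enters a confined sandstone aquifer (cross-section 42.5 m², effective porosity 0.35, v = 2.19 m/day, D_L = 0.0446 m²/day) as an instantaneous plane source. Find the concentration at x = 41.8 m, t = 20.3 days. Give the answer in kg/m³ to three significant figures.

0.00140 kg/m³

For an instantaneous plane source, C(x,t) = M/(n_e·A·√(4πDt)) · exp(−(x−vt)²/(4Dt)), with n_e·A the pore (flow) area.
Plume center vt = 2.19 × 20.3 = 44.457 m, so the well at 41.8 m is 2.657 m upgradient of the peak.
√(4πDt) = 3.373 m, giving peak height M/(n_e·A·√(4πDt)) = 0.494/(0.35 × 42.5 × 3.373) = 0.009846 kg/m³.
(x−vt)²/(4Dt) = (-2.657)²/(4 × 0.0446 × 20.3) = 1.949; exp(−1.949) = 0.1424.
C = 0.009846 × 0.1424 = 0.00140 kg/m³.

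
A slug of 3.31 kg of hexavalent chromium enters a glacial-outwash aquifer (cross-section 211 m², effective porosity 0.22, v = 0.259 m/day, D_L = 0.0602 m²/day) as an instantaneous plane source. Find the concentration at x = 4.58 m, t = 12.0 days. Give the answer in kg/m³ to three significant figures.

0.0112 kg/m³

For an instantaneous plane source, C(x,t) = M/(n_e·A·√(4πDt)) · exp(−(x−vt)²/(4Dt)), with n_e·A the pore (flow) area.
Plume center vt = 0.259 × 12.0 = 3.108 m, so the well at 4.58 m is 1.472 m downgradient of the peak.
√(4πDt) = 3.013 m, giving peak height M/(n_e·A·√(4πDt)) = 3.31/(0.22 × 211 × 3.013) = 0.02367 kg/m³.
(x−vt)²/(4Dt) = (1.472)²/(4 × 0.0602 × 12.0) = 0.7499; exp(−0.7499) = 0.4724.
C = 0.02367 × 0.4724 = 0.0112 kg/m³.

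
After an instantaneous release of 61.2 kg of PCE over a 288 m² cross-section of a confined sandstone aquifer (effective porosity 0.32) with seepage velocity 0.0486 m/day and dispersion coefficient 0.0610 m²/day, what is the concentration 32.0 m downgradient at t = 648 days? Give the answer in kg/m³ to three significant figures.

For an instantaneous plane source, C(x,t) = M/(n_e·A·√(4πDt)) · exp(−(x−vt)²/(4Dt)), with n_e·A the pore (flow) area.
Plume center vt = 0.0486 × 648 = 31.4928 m, so the well at 32.0 m is 0.5072 m downgradient of the peak.
√(4πDt) = 22.29 m, giving peak height M/(n_e·A·√(4πDt)) = 61.2/(0.32 × 288 × 22.29) = 0.02979 kg/m³.
(x−vt)²/(4Dt) = (0.5072)²/(4 × 0.0610 × 648) = 0.001627; exp(−0.001627) = 0.9984.
C = 0.02979 × 0.9984 = 0.0297 kg/m³.

0.0297 kg/m³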